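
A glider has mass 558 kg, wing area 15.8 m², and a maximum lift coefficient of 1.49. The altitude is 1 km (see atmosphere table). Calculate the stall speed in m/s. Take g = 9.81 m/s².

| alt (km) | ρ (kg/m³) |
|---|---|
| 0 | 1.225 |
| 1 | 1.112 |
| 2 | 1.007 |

V_stall = 20.4 m/s

At 1 km, from the table: ρ = 1.112 kg/m³.
Weight W = mg = 558 × 9.81 = 5474 N.
From L = ½ρV²S·CL,max = W: V_stall = √(2W/(ρSCL,max)) = √(2·5474/(1.112·15.8·1.49))
V_stall = √418.2 = 20.4 m/s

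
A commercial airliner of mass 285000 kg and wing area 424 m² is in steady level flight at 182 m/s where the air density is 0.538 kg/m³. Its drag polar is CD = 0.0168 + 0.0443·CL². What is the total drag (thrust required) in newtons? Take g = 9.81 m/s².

D = 1.55×10^5 N

Weight W = mg = 285000 × 9.81 = 2.7958×10^6 N; in level flight L = W.
Dynamic pressure q = 0.5 × 0.538 × 182² = 8910 Pa.
Required CL = L/(qS) = 2.7958×10^6/(8910·424) = 0.74.
CD = 0.0168 + 0.0443 × 0.74² = 0.04106.
D = q·S·CD = 8910 × 424 × 0.04106 = 1.551×10^5 N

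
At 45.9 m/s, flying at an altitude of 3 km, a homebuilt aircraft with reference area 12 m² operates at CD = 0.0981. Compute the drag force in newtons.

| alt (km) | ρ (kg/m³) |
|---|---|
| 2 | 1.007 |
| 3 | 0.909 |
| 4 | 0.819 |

D = 1130 N

At 3 km, from the table: ρ = 0.909 kg/m³.
D = ½ρv²S·CD = ½ × 0.909 × 45.9² × 12 × 0.0981 = 1130 N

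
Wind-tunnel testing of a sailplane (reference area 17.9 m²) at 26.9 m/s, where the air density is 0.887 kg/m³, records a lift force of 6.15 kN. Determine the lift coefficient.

From L = ½ρv²S·CL, rearranging gives CL = 2L/(ρv²S).
CL = 2 × 6150 / (0.887 × 26.9² × 17.9) = 1.07

CL = 1.07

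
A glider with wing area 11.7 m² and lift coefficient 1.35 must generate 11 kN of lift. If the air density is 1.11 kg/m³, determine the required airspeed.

L = ½ρv²S·CL ⇒ v = √(2L/(ρ·S·CL))
v = √(2 × 11000 / (1.11 × 11.7 × 1.35)) = √1255 = 35.4 m/s

v = 35.4 m/s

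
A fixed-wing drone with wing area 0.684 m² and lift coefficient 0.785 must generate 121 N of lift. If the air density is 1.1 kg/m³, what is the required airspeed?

L = ½ρv²S·CL ⇒ v = √(2L/(ρ·S·CL))
v = √(2 × 121 / (1.1 × 0.684 × 0.785)) = √409.7 = 20.2 m/s

v = 20.2 m/s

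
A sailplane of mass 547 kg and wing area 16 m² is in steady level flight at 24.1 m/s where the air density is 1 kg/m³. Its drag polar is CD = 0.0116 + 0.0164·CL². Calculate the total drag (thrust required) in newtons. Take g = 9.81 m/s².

Level flight ⇒ L = W = m·g = 547 × 9.81 = 5366.1 N.
q = ½ρv² = ½ × 1 × 24.1² = 290.4 Pa.
Required CL = L/(qS) = 5366.1/(290.4·16) = 1.155.
CD = 0.0116 + 0.0164 × 1.155² = 0.03347.
D = q·S·CD = 290.4 × 16 × 0.03347 = 155.5 N

D = 156 N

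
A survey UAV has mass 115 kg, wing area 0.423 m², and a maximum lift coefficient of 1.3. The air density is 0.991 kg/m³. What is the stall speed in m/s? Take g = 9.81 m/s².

Stall occurs when L = W at CL,max. W = mg = 115 × 9.81 = 1128 N.
From L = ½ρV²S·CL,max = W: V_stall = √(2W/(ρSCL,max)) = √(2·1128/(0.991·0.423·1.3))
V_stall = √4140 = 64.3 m/s

V_stall = 64.3 m/s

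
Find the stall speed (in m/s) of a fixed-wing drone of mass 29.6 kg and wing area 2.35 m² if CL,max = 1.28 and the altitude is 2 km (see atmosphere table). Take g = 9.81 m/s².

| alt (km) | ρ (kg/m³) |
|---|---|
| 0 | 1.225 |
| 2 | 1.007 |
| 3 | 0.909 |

At 2 km, from the table: ρ = 1.007 kg/m³.
Stall occurs when L = W at CL,max. W = mg = 29.6 × 9.81 = 290.4 N.
V_stall = √(2W/(ρ·S·CL,max)) = √(2 × 290.4 / (1.007 × 2.35 × 1.28))
V_stall = √191.7 = 13.8 m/s

V_stall = 13.8 m/s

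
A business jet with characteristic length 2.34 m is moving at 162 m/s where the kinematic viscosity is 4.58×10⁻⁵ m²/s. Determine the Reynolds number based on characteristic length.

Re = 8.28×10^6

Re = v·c/ν = 162 × 2.34 / (4.58×10⁻⁵) = 8.28×10^6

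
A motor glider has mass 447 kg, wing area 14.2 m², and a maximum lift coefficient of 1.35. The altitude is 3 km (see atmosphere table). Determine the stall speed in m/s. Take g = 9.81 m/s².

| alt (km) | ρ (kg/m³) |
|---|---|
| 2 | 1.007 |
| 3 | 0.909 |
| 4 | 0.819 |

At 3 km, from the table: ρ = 0.909 kg/m³.
Stall occurs when L = W at CL,max. W = mg = 447 × 9.81 = 4385 N.
From L = ½ρV²S·CL,max = W: V_stall = √(2W/(ρSCL,max)) = √(2·4385/(0.909·14.2·1.35))
V_stall = √503.3 = 22.4 m/s

V_stall = 22.4 m/s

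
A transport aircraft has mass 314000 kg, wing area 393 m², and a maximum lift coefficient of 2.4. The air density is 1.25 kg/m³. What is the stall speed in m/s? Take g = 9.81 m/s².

At stall, lift equals weight: L = W = m·g = 314000 × 9.81 = 3.08×10^6 N.
V_stall = √(2W/(ρ·S·CL,max)) = √(2 × 3.08×10^6 / (1.25 × 393 × 2.4))
V_stall = √5225 = 72.3 m/s

V_stall = 72.3 m/s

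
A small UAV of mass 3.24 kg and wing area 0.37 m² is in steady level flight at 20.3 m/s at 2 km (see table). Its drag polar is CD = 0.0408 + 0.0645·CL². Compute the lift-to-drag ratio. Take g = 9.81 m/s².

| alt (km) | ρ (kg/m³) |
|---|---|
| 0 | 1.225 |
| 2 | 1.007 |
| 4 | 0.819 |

L/D = 7.98

At 2 km, from the table: ρ = 1.007 kg/m³.
Level flight ⇒ L = W = m·g = 3.24 × 9.81 = 31.784 N.
q = ½ρv² = ½ × 1.007 × 20.3² = 207.5 Pa.
CL = W/(q·S) = 31.784 / (207.5 × 0.37) = 0.414.
CD = 0.0408 + 0.0645 × 0.414² = 0.05186.
L/D = CL/CD = 0.414 / 0.05186 = 7.98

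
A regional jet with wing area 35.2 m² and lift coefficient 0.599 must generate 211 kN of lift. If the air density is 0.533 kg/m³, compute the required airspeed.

L = ½ρv²S·CL ⇒ v = √(2L/(ρ·S·CL))
v = √(2 × 2.11×10^5 / (0.533 × 35.2 × 0.599)) = √37550 = 194 m/s

v = 194 m/s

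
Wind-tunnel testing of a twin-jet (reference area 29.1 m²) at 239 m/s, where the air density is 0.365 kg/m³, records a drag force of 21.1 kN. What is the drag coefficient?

From D = ½ρv²S·CD, rearranging gives CD = 2D/(ρv²S).
CD = 2 × 21100 / (0.365 × 239² × 29.1) = 0.0696

CD = 0.0696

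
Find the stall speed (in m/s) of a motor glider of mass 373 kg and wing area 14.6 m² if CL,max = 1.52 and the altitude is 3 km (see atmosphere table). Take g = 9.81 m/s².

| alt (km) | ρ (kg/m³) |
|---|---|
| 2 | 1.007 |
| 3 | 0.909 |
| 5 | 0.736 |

At 3 km, from the table: ρ = 0.909 kg/m³.
Weight W = mg = 373 × 9.81 = 3659 N.
From L = ½ρV²S·CL,max = W: V_stall = √(2W/(ρSCL,max)) = √(2·3659/(0.909·14.6·1.52))
V_stall = √362.8 = 19 m/s

V_stall = 19 m/s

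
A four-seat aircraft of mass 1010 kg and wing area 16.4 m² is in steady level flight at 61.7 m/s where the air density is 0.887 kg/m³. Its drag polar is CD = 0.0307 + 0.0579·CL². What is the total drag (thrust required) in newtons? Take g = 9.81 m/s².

Level flight ⇒ L = W = m·g = 1010 × 9.81 = 9908.1 N.
Dynamic pressure q = 0.5 × 0.887 × 61.7² = 1688 Pa.
CL = W/(q·S) = 9908.1 / (1688 × 16.4) = 0.3578.
CD = 0.0307 + 0.0579 × 0.3578² = 0.03811.
D = q·S·CD = 1688 × 16.4 × 0.03811 = 1055 N

D = 1060 N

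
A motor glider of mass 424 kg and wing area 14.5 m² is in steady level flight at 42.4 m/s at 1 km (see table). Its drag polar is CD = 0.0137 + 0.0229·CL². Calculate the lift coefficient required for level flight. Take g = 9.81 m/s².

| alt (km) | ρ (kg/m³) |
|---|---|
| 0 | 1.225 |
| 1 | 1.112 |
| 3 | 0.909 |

At 1 km, from the table: ρ = 1.112 kg/m³.
In steady level flight, lift balances weight: W = mg = 424 × 9.81 = 4159.4 N.
Dynamic pressure q = 0.5 × 1.112 × 42.4² = 999.6 Pa.
CL = W/(q·S) = 4159.4 / (999.6 × 14.5) = 0.287.

CL = 0.287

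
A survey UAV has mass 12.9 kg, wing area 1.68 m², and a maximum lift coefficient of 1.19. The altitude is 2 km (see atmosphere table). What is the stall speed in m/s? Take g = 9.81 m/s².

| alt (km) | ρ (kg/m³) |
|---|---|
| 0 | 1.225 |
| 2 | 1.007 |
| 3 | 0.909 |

V_stall = 11.2 m/s

At 2 km, from the table: ρ = 1.007 kg/m³.
At stall, lift equals weight: L = W = m·g = 12.9 × 9.81 = 126.5 N.
V_stall = √(2W/(ρ·S·CL,max)) = √(2 × 126.5 / (1.007 × 1.68 × 1.19))
V_stall = √125.7 = 11.2 m/s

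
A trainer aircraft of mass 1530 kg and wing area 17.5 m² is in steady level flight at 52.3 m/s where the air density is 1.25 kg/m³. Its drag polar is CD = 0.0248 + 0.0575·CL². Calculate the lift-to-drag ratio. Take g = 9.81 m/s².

L/D = 12.8

Level flight ⇒ L = W = m·g = 1530 × 9.81 = 15009 N.
Dynamic pressure q = 0.5 × 1.25 × 52.3² = 1710 Pa.
Required CL = L/(qS) = 15009/(1710·17.5) = 0.5017.
CD = 0.0248 + 0.0575 × 0.5017² = 0.03927.
L/D = CL/CD = 0.5017 / 0.03927 = 12.8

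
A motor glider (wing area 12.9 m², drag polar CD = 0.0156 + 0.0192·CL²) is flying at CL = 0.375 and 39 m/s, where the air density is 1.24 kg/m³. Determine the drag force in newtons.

D = 223 N

CD = 0.0156 + 0.0192 × 0.375² = 0.0183
D = ½ρv²S·CD = ½ × 1.24 × 39² × 12.9 × 0.0183 = 223 N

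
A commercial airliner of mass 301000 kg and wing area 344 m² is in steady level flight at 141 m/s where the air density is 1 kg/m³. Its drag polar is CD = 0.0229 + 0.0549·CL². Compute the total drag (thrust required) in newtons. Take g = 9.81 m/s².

Weight W = mg = 301000 × 9.81 = 2.9528×10^6 N; in level flight L = W.
Dynamic pressure q = 0.5 × 1 × 141² = 9940 Pa.
Required CL = L/(qS) = 2.9528×10^6/(9940·344) = 0.8635.
CD = 0.0229 + 0.0549 × 0.8635² = 0.06384.
D = q·S·CD = 9940 × 344 × 0.06384 = 2.183×10^5 N

D = 2.18×10^5 N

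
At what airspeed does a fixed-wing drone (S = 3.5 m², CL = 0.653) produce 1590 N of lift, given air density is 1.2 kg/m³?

L = ½ρv²S·CL ⇒ v = √(2L/(ρ·S·CL))
v = √(2 × 1590 / (1.2 × 3.5 × 0.653)) = √1159 = 34.1 m/s

v = 34.1 m/s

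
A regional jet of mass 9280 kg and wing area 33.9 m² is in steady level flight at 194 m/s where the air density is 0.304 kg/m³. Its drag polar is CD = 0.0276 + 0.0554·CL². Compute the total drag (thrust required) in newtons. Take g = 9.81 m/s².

D = 7720 N

Level flight ⇒ L = W = m·g = 9280 × 9.81 = 91037 N.
Dynamic pressure q = 0.5 × 0.304 × 194² = 5721 Pa.
Required CL = L/(qS) = 91037/(5721·33.9) = 0.4694.
CD = 0.0276 + 0.0554 × 0.4694² = 0.03981.
D = q·S·CD = 5721 × 33.9 × 0.03981 = 7720 N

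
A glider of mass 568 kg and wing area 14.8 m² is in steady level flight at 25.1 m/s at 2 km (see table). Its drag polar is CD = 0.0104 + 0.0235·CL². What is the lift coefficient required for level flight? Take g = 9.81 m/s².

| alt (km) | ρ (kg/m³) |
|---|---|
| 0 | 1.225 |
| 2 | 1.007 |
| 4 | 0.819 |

CL = 1.19

At 2 km, from the table: ρ = 1.007 kg/m³.
Weight W = mg = 568 × 9.81 = 5572.1 N; in level flight L = W.
Dynamic pressure q = 0.5 × 1.007 × 25.1² = 317.2 Pa.
CL = 2W/(ρv²S) = 2×5572.1/(1.007×25.1²×14.8) = 1.187.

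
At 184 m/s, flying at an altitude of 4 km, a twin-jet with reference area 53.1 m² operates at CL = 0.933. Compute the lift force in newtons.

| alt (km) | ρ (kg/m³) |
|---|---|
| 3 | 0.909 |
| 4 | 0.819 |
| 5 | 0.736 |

At 4 km, from the table: ρ = 0.819 kg/m³.
L = ½ρv²S·CL = ½ × 0.819 × 184² × 53.1 × 0.933 = 6.87×10^5 N ≈ 687 kN

L = 6.87×10^5 N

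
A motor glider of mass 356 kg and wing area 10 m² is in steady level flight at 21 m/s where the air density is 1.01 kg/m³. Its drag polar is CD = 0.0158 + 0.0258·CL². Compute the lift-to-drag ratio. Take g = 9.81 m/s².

Level flight ⇒ L = W = m·g = 356 × 9.81 = 3492.4 N.
q = ½ρv² = ½ × 1.01 × 21² = 222.7 Pa.
CL = W/(q·S) = 3492.4 / (222.7 × 10) = 1.568.
CD = 0.0158 + 0.0258 × 1.568² = 0.07925.
L/D = CL/CD = 1.568 / 0.07925 = 19.8

L/D = 19.8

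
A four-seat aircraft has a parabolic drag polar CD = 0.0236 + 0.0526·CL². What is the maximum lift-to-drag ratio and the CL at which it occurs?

(L/D)max = 14.2, at CL = 0.67

For CD = CD0 + K·CL², (L/D)max occurs at CL* = √(CD0/K) and equals 1/(2√(K·CD0)).
(L/D)max = 1/(2√(0.0526 × 0.0236)) = 1/(2 × 0.03523) = 14.2
CL* = √(0.0236/0.0526) = 0.67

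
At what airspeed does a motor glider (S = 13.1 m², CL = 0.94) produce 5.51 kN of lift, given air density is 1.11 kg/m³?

L = ½ρv²S·CL ⇒ v = √(2L/(ρ·S·CL))
v = √(2 × 5510 / (1.11 × 13.1 × 0.94)) = √806.2 = 28.4 m/s

v = 28.4 m/s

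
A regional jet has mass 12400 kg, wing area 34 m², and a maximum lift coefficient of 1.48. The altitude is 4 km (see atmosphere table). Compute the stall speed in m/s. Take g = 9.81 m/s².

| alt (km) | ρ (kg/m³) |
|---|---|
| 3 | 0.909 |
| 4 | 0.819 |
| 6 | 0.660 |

V_stall = 76.8 m/s

At 4 km, from the table: ρ = 0.819 kg/m³.
Stall occurs when L = W at CL,max. W = mg = 12400 × 9.81 = 1.216×10^5 N.
V_stall = √(2W/(ρ·S·CL,max)) = √(2 × 1.216×10^5 / (0.819 × 34 × 1.48))
V_stall = √5903 = 76.8 m/s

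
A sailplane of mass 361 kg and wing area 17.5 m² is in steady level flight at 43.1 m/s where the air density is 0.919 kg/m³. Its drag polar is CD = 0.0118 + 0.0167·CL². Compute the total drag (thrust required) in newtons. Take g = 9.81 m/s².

D = 190 N

Weight W = mg = 361 × 9.81 = 3541.4 N; in level flight L = W.
Dynamic pressure q = 0.5 × 0.919 × 43.1² = 853.6 Pa.
CL = W/(q·S) = 3541.4 / (853.6 × 17.5) = 0.2371.
CD = 0.0118 + 0.0167 × 0.2371² = 0.01274.
D = q·S·CD = 853.6 × 17.5 × 0.01274 = 190.3 N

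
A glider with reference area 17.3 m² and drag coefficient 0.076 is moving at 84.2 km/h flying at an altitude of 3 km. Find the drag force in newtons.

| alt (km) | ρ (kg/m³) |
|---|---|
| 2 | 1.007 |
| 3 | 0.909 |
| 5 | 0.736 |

D = 327 N

At 3 km, from the table: ρ = 0.909 kg/m³.
Convert speed: v = 84.2 km/h ÷ 3.6 = 23.39 m/s.
Dynamic pressure q = ½ρv² = ½ × 0.909 × 23.39² = 248.6 Pa.
D = q·S·CD = 248.6 × 17.3 × 0.076 = 327 N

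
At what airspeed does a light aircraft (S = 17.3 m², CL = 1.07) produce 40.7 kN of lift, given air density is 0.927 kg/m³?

v = 68.9 m/s

L = ½ρv²S·CL ⇒ v = √(2L/(ρ·S·CL))
v = √(2 × 40700 / (0.927 × 17.3 × 1.07)) = √4744 = 68.9 m/s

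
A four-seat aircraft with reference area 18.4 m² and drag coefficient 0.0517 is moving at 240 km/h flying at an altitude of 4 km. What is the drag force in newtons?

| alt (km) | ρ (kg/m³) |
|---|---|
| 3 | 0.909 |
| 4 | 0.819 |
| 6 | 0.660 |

D = 1730 N

At 4 km, from the table: ρ = 0.819 kg/m³.
Convert speed: v = 240 km/h ÷ 3.6 = 66.67 m/s.
D = ½ρv²S·CD = ½ × 0.819 × 66.67² × 18.4 × 0.0517 = 1730 N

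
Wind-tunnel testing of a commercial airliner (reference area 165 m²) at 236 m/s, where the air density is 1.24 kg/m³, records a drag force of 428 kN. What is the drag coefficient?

From D = ½ρv²S·CD, rearranging gives CD = 2D/(ρv²S).
CD = 2 × 4.28×10^5 / (1.24 × 236² × 165) = 0.0751

CD = 0.0751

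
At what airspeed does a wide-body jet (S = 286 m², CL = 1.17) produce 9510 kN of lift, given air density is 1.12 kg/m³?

v = 225 m/s

L = ½ρv²S·CL ⇒ v = √(2L/(ρ·S·CL))
v = √(2 × 9.51×10^6 / (1.12 × 286 × 1.17)) = √50750 = 225 m/s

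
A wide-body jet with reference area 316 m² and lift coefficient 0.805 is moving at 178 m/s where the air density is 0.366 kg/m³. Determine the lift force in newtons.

Dynamic pressure q = ½ρv² = ½ × 0.366 × 178² = 5798 Pa.
L = q·S·CL = 5798 × 316 × 0.805 = 1.47×10^6 N ≈ 1470 kN

L = 1.47×10^6 N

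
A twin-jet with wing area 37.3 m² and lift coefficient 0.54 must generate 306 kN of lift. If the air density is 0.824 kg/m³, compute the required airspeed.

L = ½ρv²S·CL ⇒ v = √(2L/(ρ·S·CL))
v = √(2 × 3.06×10^5 / (0.824 × 37.3 × 0.54)) = √36870 = 192 m/s

v = 192 m/s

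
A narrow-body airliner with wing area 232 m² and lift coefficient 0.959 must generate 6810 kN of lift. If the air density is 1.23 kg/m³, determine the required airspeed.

L = ½ρv²S·CL ⇒ v = √(2L/(ρ·S·CL))
v = √(2 × 6.81×10^6 / (1.23 × 232 × 0.959)) = √49770 = 223 m/s

v = 223 m/s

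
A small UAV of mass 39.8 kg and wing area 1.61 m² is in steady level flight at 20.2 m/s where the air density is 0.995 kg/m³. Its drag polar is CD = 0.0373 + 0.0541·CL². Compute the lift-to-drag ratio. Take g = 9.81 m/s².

L/D = 10.4

Level flight ⇒ L = W = m·g = 39.8 × 9.81 = 390.44 N.
Dynamic pressure q = 0.5 × 0.995 × 20.2² = 203 Pa.
CL = 2W/(ρv²S) = 2×390.44/(0.995×20.2²×1.61) = 1.195.
CD = 0.0373 + 0.0541 × 1.195² = 0.1145.
L/D = CL/CD = 1.195 / 0.1145 = 10.4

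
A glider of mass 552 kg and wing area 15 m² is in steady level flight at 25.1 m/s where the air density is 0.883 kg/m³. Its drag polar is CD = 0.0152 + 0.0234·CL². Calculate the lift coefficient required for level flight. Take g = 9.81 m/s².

CL = 1.3

Weight W = mg = 552 × 9.81 = 5415.1 N; in level flight L = W.
q = ½ρv² = ½ × 0.883 × 25.1² = 278.1 Pa.
Required CL = L/(qS) = 5415.1/(278.1·15) = 1.298.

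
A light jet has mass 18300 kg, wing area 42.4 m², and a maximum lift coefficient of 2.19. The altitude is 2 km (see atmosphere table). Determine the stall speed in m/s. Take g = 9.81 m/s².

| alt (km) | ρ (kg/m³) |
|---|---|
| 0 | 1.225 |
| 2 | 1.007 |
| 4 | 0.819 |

At 2 km, from the table: ρ = 1.007 kg/m³.
Stall occurs when L = W at CL,max. W = mg = 18300 × 9.81 = 1.795×10^5 N.
V_stall = √(2W/(ρ·S·CL,max)) = √(2 × 1.795×10^5 / (1.007 × 42.4 × 2.19))
V_stall = √3840 = 62 m/s

V_stall = 62 m/s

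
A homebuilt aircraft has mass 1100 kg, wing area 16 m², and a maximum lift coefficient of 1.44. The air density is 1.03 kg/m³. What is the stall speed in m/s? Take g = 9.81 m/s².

V_stall = 30.2 m/s

Weight W = mg = 1100 × 9.81 = 10790 N.
V_stall = √(2W/(ρ·S·CL,max)) = √(2 × 10790 / (1.03 × 16 × 1.44))
V_stall = √909.4 = 30.2 m/s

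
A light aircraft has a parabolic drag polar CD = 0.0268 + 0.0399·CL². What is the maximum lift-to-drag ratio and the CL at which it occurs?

For CD = CD0 + K·CL², (L/D)max occurs at CL* = √(CD0/K) and equals 1/(2√(K·CD0)).
(L/D)max = 1/(2√(0.0399 × 0.0268)) = 1/(2 × 0.0327) = 15.3
CL* = √(0.0268/0.0399) = 0.82

(L/D)max = 15.3, at CL = 0.82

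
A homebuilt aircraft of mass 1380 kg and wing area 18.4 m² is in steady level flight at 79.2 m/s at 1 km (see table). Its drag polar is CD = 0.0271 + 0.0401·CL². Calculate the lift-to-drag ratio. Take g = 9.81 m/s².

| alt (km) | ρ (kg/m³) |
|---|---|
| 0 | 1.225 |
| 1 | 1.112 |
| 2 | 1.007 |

At 1 km, from the table: ρ = 1.112 kg/m³.
Weight W = mg = 1380 × 9.81 = 13538 N; in level flight L = W.
q = ½ρv² = ½ × 1.112 × 79.2² = 3488 Pa.
Required CL = L/(qS) = 13538/(3488·18.4) = 0.211.
CD = 0.0271 + 0.0401 × 0.211² = 0.02888.
L/D = CL/CD = 0.211 / 0.02888 = 7.3

L/D = 7.3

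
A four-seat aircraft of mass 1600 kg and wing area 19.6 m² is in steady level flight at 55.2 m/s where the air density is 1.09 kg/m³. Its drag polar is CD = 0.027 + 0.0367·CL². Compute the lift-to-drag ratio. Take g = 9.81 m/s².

L/D = 13.6

Weight W = mg = 1600 × 9.81 = 15696 N; in level flight L = W.
Dynamic pressure q = 0.5 × 1.09 × 55.2² = 1661 Pa.
CL = 2W/(ρv²S) = 2×15696/(1.09×55.2²×19.6) = 0.4822.
CD = 0.027 + 0.0367 × 0.4822² = 0.03553.
L/D = CL/CD = 0.4822 / 0.03553 = 13.6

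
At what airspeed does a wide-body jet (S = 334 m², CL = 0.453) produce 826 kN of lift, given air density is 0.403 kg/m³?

L = ½ρv²S·CL ⇒ v = √(2L/(ρ·S·CL))
v = √(2 × 8.26×10^5 / (0.403 × 334 × 0.453)) = √27090 = 165 m/s

v = 165 m/s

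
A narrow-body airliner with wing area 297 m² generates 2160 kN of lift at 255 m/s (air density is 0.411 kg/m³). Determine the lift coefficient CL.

From L = ½ρv²S·CL, rearranging gives CL = 2L/(ρv²S).
CL = 2 × 2.16×10^6 / (0.411 × 255² × 297) = 0.544

CL = 0.544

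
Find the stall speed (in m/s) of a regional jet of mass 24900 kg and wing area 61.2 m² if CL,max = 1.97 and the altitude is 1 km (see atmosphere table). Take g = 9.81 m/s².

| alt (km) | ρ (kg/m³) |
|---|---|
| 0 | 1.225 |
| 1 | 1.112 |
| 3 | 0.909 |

At 1 km, from the table: ρ = 1.112 kg/m³.
Stall occurs when L = W at CL,max. W = mg = 24900 × 9.81 = 2.443×10^5 N.
V_stall = √(2W/(ρ·S·CL,max)) = √(2 × 2.443×10^5 / (1.112 × 61.2 × 1.97))
V_stall = √3644 = 60.4 m/s

V_stall = 60.4 m/s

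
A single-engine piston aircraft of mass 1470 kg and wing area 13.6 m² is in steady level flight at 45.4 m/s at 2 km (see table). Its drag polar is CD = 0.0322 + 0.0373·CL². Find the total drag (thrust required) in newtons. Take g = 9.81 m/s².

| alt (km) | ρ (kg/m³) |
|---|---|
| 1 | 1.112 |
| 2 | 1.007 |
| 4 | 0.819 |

At 2 km, from the table: ρ = 1.007 kg/m³.
Level flight ⇒ L = W = m·g = 1470 × 9.81 = 14421 N.
Dynamic pressure q = 0.5 × 1.007 × 45.4² = 1038 Pa.
Required CL = L/(qS) = 14421/(1038·13.6) = 1.022.
CD = 0.0322 + 0.0373 × 1.022² = 0.07114.
D = q·S·CD = 1038 × 13.6 × 0.07114 = 1004 N

D = 1000 N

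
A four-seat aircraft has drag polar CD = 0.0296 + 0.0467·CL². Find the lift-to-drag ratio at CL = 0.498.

L/D = 12.1

CD = 0.0296 + 0.0467 × 0.498² = 0.04118
L/D = CL/CD = 0.498 / 0.04118 = 12.1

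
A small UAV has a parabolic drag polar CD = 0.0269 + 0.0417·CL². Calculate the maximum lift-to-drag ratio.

For CD = CD0 + K·CL², (L/D)max occurs at CL* = √(CD0/K) and equals 1/(2√(K·CD0)).
(L/D)max = 1/(2√(0.0417 × 0.0269)) = 1/(2 × 0.03349) = 14.9

(L/D)max = 14.9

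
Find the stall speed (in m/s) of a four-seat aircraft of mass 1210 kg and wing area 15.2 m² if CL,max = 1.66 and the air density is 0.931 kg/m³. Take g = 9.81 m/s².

Weight W = mg = 1210 × 9.81 = 11870 N.
From L = ½ρV²S·CL,max = W: V_stall = √(2W/(ρSCL,max)) = √(2·11870/(0.931·15.2·1.66))
V_stall = √1011 = 31.8 m/s

V_stall = 31.8 m/s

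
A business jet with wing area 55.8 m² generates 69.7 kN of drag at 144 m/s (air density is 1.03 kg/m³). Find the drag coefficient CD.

From D = ½ρv²S·CD, rearranging gives CD = 2D/(ρv²S).
CD = 2 × 69700 / (1.03 × 144² × 55.8) = 0.117

CD = 0.117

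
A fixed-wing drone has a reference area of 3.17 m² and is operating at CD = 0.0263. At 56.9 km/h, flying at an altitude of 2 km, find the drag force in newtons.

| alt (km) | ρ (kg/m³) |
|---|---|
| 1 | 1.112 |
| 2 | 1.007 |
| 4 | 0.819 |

At 2 km, from the table: ρ = 1.007 kg/m³.
Convert speed: v = 56.9 km/h ÷ 3.6 = 15.81 m/s.
D = ½ρv²S·CD = ½ × 1.007 × 15.81² × 3.17 × 0.0263 = 10.5 N

D = 10.5 N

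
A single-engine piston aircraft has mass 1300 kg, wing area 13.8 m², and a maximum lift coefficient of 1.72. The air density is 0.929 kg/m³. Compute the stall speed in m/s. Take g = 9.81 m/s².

At stall, lift equals weight: L = W = m·g = 1300 × 9.81 = 12750 N.
V_stall = √(2W/(ρ·S·CL,max)) = √(2 × 12750 / (0.929 × 13.8 × 1.72))
V_stall = √1157 = 34 m/s

V_stall = 34 m/s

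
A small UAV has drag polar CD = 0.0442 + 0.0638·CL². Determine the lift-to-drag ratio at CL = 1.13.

L/D = 8.99

CD = 0.0442 + 0.0638 × 1.13² = 0.1257
L/D = CL/CD = 1.13 / 0.1257 = 8.99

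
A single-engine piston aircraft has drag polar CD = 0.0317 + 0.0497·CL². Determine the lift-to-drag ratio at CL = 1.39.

L/D = 10.9

CD = 0.0317 + 0.0497 × 1.39² = 0.1277
L/D = CL/CD = 1.39 / 0.1277 = 10.9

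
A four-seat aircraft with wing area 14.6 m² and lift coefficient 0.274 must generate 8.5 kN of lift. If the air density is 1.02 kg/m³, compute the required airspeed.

v = 64.5 m/s

L = ½ρv²S·CL ⇒ v = √(2L/(ρ·S·CL))
v = √(2 × 8500 / (1.02 × 14.6 × 0.274)) = √4166 = 64.5 m/s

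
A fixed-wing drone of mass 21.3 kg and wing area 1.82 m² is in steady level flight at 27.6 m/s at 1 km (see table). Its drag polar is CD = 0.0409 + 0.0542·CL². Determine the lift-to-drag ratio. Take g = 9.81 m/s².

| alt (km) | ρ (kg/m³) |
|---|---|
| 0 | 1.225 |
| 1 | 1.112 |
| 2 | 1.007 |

L/D = 6.04

At 1 km, from the table: ρ = 1.112 kg/m³.
Weight W = mg = 21.3 × 9.81 = 208.95 N; in level flight L = W.
Dynamic pressure q = 0.5 × 1.112 × 27.6² = 423.5 Pa.
CL = W/(q·S) = 208.95 / (423.5 × 1.82) = 0.2711.
CD = 0.0409 + 0.0542 × 0.2711² = 0.04488.
L/D = CL/CD = 0.2711 / 0.04488 = 6.04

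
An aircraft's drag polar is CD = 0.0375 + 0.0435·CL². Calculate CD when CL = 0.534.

CD = 0.0499

CD = 0.0375 + 0.0435 × 0.534² = 0.0375 + 0.0124 = 0.0499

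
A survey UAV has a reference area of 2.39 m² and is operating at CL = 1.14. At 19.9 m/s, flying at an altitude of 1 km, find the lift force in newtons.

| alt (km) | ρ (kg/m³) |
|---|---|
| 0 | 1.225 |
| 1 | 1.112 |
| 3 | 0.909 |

At 1 km, from the table: ρ = 1.112 kg/m³.
Dynamic pressure q = ½ρv² = ½ × 1.112 × 19.9² = 220.2 Pa.
L = q·S·CL = 220.2 × 2.39 × 1.14 = 600 N

L = 600 N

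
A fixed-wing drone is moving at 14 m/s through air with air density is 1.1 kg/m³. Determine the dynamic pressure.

q = ½ρv² = ½ × 1.1 × 14² = 108 Pa

q = 108 Pa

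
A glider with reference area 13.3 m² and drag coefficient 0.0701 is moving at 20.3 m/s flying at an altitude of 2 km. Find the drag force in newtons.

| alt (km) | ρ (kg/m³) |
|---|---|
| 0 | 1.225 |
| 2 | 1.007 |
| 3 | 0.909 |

At 2 km, from the table: ρ = 1.007 kg/m³.
D = ½ρv²S·CD = ½ × 1.007 × 20.3² × 13.3 × 0.0701 = 193 N

D = 193 N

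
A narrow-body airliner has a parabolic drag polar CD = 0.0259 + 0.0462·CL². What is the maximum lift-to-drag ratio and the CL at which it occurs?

For CD = CD0 + K·CL², (L/D)max occurs at CL* = √(CD0/K) and equals 1/(2√(K·CD0)).
(L/D)max = 1/(2√(0.0462 × 0.0259)) = 1/(2 × 0.03459) = 14.5
CL* = √(0.0259/0.0462) = 0.749

(L/D)max = 14.5, at CL = 0.749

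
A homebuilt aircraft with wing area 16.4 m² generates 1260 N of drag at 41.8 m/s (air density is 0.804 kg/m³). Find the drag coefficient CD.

CD = 0.109

From D = ½ρv²S·CD, rearranging gives CD = 2D/(ρv²S).
CD = 2 × 1260 / (0.804 × 41.8² × 16.4) = 0.109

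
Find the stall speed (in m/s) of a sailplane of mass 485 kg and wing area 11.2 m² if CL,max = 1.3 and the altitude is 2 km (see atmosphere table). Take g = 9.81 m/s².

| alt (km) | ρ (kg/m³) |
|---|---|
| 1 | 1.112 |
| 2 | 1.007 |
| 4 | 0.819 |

V_stall = 25.5 m/s

At 2 km, from the table: ρ = 1.007 kg/m³.
Weight W = mg = 485 × 9.81 = 4758 N.
V_stall = √(2W/(ρ·S·CL,max)) = √(2 × 4758 / (1.007 × 11.2 × 1.3))
V_stall = √649 = 25.5 m/s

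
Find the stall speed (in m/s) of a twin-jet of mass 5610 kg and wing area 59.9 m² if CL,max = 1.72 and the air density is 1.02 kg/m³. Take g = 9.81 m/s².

At stall, lift equals weight: L = W = m·g = 5610 × 9.81 = 55030 N.
V_stall = √(2W/(ρ·S·CL,max)) = √(2 × 55030 / (1.02 × 59.9 × 1.72))
V_stall = √1047 = 32.4 m/s

V_stall = 32.4 m/s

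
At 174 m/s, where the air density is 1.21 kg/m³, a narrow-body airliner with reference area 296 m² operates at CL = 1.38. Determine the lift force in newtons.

L = 7.48×10^6 N

L = ½ρv²S·CL = ½ × 1.21 × 174² × 296 × 1.38 = 7.48×10^6 N ≈ 7480 kN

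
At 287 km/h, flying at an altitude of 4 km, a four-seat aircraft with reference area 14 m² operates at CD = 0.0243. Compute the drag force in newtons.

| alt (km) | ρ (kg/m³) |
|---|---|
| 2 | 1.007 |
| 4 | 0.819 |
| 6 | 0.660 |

At 4 km, from the table: ρ = 0.819 kg/m³.
Convert speed: v = 287 km/h ÷ 3.6 = 79.72 m/s.
Dynamic pressure q = ½ρv² = ½ × 0.819 × 79.72² = 2603 Pa.
D = q·S·CD = 2603 × 14 × 0.0243 = 885 N

D = 885 N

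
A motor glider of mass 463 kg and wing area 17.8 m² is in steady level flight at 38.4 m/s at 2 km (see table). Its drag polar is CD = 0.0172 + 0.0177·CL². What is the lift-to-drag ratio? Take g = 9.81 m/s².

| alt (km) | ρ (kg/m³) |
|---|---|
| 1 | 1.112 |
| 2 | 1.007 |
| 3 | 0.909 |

L/D = 17.8

At 2 km, from the table: ρ = 1.007 kg/m³.
Weight W = mg = 463 × 9.81 = 4542 N; in level flight L = W.
Dynamic pressure q = 0.5 × 1.007 × 38.4² = 742.4 Pa.
CL = W/(q·S) = 4542 / (742.4 × 17.8) = 0.3437.
CD = 0.0172 + 0.0177 × 0.3437² = 0.01929.
L/D = CL/CD = 0.3437 / 0.01929 = 17.8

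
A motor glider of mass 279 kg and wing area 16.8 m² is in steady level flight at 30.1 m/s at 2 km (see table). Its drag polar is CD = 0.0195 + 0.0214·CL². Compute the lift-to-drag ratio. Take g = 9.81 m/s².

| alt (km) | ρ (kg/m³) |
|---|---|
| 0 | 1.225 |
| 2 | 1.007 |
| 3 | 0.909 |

At 2 km, from the table: ρ = 1.007 kg/m³.
Weight W = mg = 279 × 9.81 = 2737 N; in level flight L = W.
Dynamic pressure q = 0.5 × 1.007 × 30.1² = 456.2 Pa.
Required CL = L/(qS) = 2737/(456.2·16.8) = 0.3571.
CD = 0.0195 + 0.0214 × 0.3571² = 0.02223.
L/D = CL/CD = 0.3571 / 0.02223 = 16.1

L/D = 16.1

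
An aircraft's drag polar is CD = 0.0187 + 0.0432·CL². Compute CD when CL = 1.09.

CD = 0.0187 + 0.0432 × 1.09² = 0.0187 + 0.05133 = 0.07

CD = 0.07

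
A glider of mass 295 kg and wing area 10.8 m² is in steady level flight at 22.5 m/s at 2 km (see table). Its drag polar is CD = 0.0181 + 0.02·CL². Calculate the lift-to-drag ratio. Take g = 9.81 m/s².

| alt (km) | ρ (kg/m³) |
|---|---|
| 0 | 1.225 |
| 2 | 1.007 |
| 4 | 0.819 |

L/D = 26.1

At 2 km, from the table: ρ = 1.007 kg/m³.
Weight W = mg = 295 × 9.81 = 2894 N; in level flight L = W.
q = ½ρv² = ½ × 1.007 × 22.5² = 254.9 Pa.
CL = W/(q·S) = 2894 / (254.9 × 10.8) = 1.051.
CD = 0.0181 + 0.02 × 1.051² = 0.0402.
L/D = CL/CD = 1.051 / 0.0402 = 26.1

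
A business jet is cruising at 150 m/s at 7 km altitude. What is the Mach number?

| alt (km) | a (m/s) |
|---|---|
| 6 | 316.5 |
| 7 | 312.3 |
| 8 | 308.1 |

At 7 km, from the table: a = 312.3 m/s.
M = v/a = 150 / 312.3 = 0.48

M = 0.48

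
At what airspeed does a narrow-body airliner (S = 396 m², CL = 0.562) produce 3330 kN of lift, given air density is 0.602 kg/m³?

v = 223 m/s

L = ½ρv²S·CL ⇒ v = √(2L/(ρ·S·CL))
v = √(2 × 3.33×10^6 / (0.602 × 396 × 0.562)) = √49710 = 223 m/s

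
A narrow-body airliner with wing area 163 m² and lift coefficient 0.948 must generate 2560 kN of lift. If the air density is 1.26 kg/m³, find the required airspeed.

v = 162 m/s

L = ½ρv²S·CL ⇒ v = √(2L/(ρ·S·CL))
v = √(2 × 2.56×10^6 / (1.26 × 163 × 0.948)) = √26300 = 162 m/s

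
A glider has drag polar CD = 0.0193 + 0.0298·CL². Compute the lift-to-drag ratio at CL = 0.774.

L/D = 20.8

CD = 0.0193 + 0.0298 × 0.774² = 0.03715
L/D = CL/CD = 0.774 / 0.03715 = 20.8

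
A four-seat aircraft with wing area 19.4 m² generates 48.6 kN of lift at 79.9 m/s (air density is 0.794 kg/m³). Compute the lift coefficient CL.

CL = 0.988

From L = ½ρv²S·CL, rearranging gives CL = 2L/(ρv²S).
CL = 2 × 48600 / (0.794 × 79.9² × 19.4) = 0.988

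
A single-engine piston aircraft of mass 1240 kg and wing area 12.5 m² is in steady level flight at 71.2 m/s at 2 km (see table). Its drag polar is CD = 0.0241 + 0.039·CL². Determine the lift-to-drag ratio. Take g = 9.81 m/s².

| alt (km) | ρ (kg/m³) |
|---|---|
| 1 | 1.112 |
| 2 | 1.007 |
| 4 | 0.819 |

L/D = 12.8

At 2 km, from the table: ρ = 1.007 kg/m³.
In steady level flight, lift balances weight: W = mg = 1240 × 9.81 = 12164 N.
q = ½ρv² = ½ × 1.007 × 71.2² = 2552 Pa.
CL = W/(q·S) = 12164 / (2552 × 12.5) = 0.3813.
CD = 0.0241 + 0.039 × 0.3813² = 0.02977.
L/D = CL/CD = 0.3813 / 0.02977 = 12.8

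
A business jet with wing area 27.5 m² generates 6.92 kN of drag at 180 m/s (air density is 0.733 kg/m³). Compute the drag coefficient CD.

From D = ½ρv²S·CD, rearranging gives CD = 2D/(ρv²S).
CD = 2 × 6920 / (0.733 × 180² × 27.5) = 0.0212

CD = 0.0212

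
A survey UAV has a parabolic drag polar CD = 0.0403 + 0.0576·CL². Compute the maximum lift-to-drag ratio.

(L/D)max = 10.4

For CD = CD0 + K·CL², (L/D)max occurs at CL* = √(CD0/K) and equals 1/(2√(K·CD0)).
(L/D)max = 1/(2√(0.0576 × 0.0403)) = 1/(2 × 0.04818) = 10.4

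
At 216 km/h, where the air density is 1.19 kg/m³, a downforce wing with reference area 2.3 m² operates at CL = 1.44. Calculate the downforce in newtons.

L = 7090 N

Convert speed: v = 216 km/h ÷ 3.6 = 60 m/s.
Dynamic pressure q = ½ρv² = ½ × 1.19 × 60² = 2142 Pa.
L = q·S·CL = 2142 × 2.3 × 1.44 = 7090 N ≈ 7.09 kN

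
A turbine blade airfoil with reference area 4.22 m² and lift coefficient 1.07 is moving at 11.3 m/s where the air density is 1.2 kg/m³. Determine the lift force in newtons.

L = ½ρv²S·CL = ½ × 1.2 × 11.3² × 4.22 × 1.07 = 346 N

L = 346 N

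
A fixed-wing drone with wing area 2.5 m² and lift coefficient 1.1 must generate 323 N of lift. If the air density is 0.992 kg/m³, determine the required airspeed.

L = ½ρv²S·CL ⇒ v = √(2L/(ρ·S·CL))
v = √(2 × 323 / (0.992 × 2.5 × 1.1)) = √236.8 = 15.4 m/s

v = 15.4 m/s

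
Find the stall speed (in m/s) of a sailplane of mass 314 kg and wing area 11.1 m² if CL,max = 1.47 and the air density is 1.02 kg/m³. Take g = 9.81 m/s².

Weight W = mg = 314 × 9.81 = 3080 N.
From L = ½ρV²S·CL,max = W: V_stall = √(2W/(ρSCL,max)) = √(2·3080/(1.02·11.1·1.47))
V_stall = √370.2 = 19.2 m/s

V_stall = 19.2 m/s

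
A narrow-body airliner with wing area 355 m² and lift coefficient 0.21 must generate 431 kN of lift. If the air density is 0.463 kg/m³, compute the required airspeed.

v = 158 m/s

L = ½ρv²S·CL ⇒ v = √(2L/(ρ·S·CL))
v = √(2 × 4.31×10^5 / (0.463 × 355 × 0.21)) = √24970 = 158 m/s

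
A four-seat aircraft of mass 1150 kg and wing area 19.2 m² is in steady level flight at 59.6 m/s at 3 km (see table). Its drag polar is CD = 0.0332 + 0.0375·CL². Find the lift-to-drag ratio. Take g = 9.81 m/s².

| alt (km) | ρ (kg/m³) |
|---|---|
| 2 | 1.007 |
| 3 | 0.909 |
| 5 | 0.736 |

At 3 km, from the table: ρ = 0.909 kg/m³.
Level flight ⇒ L = W = m·g = 1150 × 9.81 = 11282 N.
Dynamic pressure q = 0.5 × 0.909 × 59.6² = 1614 Pa.
CL = W/(q·S) = 11282 / (1614 × 19.2) = 0.3639.
CD = 0.0332 + 0.0375 × 0.3639² = 0.03817.
L/D = CL/CD = 0.3639 / 0.03817 = 9.54

L/D = 9.54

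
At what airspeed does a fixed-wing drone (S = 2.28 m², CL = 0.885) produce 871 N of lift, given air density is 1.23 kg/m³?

L = ½ρv²S·CL ⇒ v = √(2L/(ρ·S·CL))
v = √(2 × 871 / (1.23 × 2.28 × 0.885)) = √701.9 = 26.5 m/s

v = 26.5 m/s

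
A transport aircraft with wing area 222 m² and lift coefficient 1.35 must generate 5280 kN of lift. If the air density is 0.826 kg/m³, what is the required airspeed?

L = ½ρv²S·CL ⇒ v = √(2L/(ρ·S·CL))
v = √(2 × 5.28×10^6 / (0.826 × 222 × 1.35)) = √42660 = 207 m/s

v = 207 m/s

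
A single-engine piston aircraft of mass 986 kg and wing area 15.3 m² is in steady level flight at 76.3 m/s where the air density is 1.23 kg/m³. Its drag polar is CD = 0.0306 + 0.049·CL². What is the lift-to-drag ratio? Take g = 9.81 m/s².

L/D = 5.5

Level flight ⇒ L = W = m·g = 986 × 9.81 = 9672.7 N.
Dynamic pressure q = 0.5 × 1.23 × 76.3² = 3580 Pa.
Required CL = L/(qS) = 9672.7/(3580·15.3) = 0.1766.
CD = 0.0306 + 0.049 × 0.1766² = 0.03213.
L/D = CL/CD = 0.1766 / 0.03213 = 5.5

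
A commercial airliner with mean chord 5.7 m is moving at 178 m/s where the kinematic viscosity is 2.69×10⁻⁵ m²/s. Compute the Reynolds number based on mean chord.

Re = 3.77×10^7

Re = v·c/ν = 178 × 5.7 / (2.69×10⁻⁵) = 3.77×10^7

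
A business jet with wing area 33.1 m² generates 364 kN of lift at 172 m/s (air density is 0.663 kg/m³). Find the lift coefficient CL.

From L = ½ρv²S·CL, rearranging gives CL = 2L/(ρv²S).
CL = 2 × 3.64×10^5 / (0.663 × 172² × 33.1) = 1.12

CL = 1.12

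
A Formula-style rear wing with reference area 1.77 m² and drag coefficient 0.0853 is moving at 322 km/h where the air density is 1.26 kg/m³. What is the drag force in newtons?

Convert speed: v = 322 km/h ÷ 3.6 = 89.44 m/s.
Dynamic pressure q = ½ρv² = ½ × 1.26 × 89.44² = 5040 Pa.
D = q·S·CD = 5040 × 1.77 × 0.0853 = 761 N

D = 761 N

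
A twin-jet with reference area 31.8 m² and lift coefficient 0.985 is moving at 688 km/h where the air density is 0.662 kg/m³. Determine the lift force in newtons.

L = 3.79×10^5 N

Convert speed: v = 688 km/h ÷ 3.6 = 191.1 m/s.
Dynamic pressure q = ½ρv² = ½ × 0.662 × 191.1² = 12090 Pa.
L = q·S·CL = 12090 × 31.8 × 0.985 = 3.79×10^5 N ≈ 379 kN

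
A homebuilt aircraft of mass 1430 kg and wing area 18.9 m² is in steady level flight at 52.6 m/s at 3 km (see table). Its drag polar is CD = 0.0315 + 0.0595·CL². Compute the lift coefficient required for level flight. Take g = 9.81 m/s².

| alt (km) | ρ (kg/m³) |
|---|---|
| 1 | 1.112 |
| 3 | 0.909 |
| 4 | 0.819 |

CL = 0.59

At 3 km, from the table: ρ = 0.909 kg/m³.
Level flight ⇒ L = W = m·g = 1430 × 9.81 = 14028 N.
q = ½ρv² = ½ × 0.909 × 52.6² = 1257 Pa.
CL = W/(q·S) = 14028 / (1257 × 18.9) = 0.5903.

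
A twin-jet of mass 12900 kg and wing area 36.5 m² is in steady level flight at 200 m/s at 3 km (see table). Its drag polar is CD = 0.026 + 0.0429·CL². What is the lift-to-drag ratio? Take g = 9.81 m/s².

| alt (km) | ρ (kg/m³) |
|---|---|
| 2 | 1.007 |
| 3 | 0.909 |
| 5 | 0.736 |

L/D = 6.92

At 3 km, from the table: ρ = 0.909 kg/m³.
Weight W = mg = 12900 × 9.81 = 1.2655×10^5 N; in level flight L = W.
Dynamic pressure q = 0.5 × 0.909 × 200² = 18180 Pa.
CL = 2W/(ρv²S) = 2×1.2655×10^5/(0.909×200²×36.5) = 0.1907.
CD = 0.026 + 0.0429 × 0.1907² = 0.02756.
L/D = CL/CD = 0.1907 / 0.02756 = 6.92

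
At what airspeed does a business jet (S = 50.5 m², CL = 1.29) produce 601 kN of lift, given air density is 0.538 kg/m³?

v = 185 m/s

L = ½ρv²S·CL ⇒ v = √(2L/(ρ·S·CL))
v = √(2 × 6.01×10^5 / (0.538 × 50.5 × 1.29)) = √34300 = 185 m/s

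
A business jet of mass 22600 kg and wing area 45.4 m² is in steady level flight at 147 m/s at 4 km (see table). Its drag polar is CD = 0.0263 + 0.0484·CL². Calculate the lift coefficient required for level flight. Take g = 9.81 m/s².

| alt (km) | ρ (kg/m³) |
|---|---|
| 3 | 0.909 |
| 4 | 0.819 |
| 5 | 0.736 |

CL = 0.552

At 4 km, from the table: ρ = 0.819 kg/m³.
Weight W = mg = 22600 × 9.81 = 2.2171×10^5 N; in level flight L = W.
q = ½ρv² = ½ × 0.819 × 147² = 8849 Pa.
CL = W/(q·S) = 2.2171×10^5 / (8849 × 45.4) = 0.5519.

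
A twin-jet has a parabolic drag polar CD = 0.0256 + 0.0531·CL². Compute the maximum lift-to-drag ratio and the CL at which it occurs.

(L/D)max = 13.6, at CL = 0.694

For CD = CD0 + K·CL², (L/D)max occurs at CL* = √(CD0/K) and equals 1/(2√(K·CD0)).
(L/D)max = 1/(2√(0.0531 × 0.0256)) = 1/(2 × 0.03687) = 13.6
CL* = √(0.0256/0.0531) = 0.694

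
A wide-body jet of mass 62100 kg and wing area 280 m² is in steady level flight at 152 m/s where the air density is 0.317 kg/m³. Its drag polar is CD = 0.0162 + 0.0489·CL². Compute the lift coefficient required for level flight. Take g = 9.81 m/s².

Weight W = mg = 62100 × 9.81 = 6.092×10^5 N; in level flight L = W.
Dynamic pressure q = 0.5 × 0.317 × 152² = 3662 Pa.
CL = 2W/(ρv²S) = 2×6.092×10^5/(0.317×152²×280) = 0.5941.

CL = 0.594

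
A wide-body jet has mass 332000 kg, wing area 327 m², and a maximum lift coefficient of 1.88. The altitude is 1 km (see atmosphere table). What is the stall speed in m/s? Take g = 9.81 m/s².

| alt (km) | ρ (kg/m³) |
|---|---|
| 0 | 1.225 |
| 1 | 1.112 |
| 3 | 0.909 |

At 1 km, from the table: ρ = 1.112 kg/m³.
Stall occurs when L = W at CL,max. W = mg = 332000 × 9.81 = 3.257×10^6 N.
From L = ½ρV²S·CL,max = W: V_stall = √(2W/(ρSCL,max)) = √(2·3.257×10^6/(1.112·327·1.88))
V_stall = √9529 = 97.6 m/s

V_stall = 97.6 m/s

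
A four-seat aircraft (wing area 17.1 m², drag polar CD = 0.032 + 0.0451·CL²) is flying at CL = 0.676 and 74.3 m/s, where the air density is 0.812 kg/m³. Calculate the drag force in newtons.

D = 2020 N

CD = 0.032 + 0.0451 × 0.676² = 0.05261
D = ½ρv²S·CD = ½ × 0.812 × 74.3² × 17.1 × 0.05261 = 2020 N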